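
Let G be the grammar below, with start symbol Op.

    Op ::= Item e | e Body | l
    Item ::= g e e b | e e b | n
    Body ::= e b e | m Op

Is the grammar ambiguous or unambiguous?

Witness: e e b e

Derivation 1: Op ⇒ Item e ⇒ e e b e
Derivation 2: Op ⇒ e Body ⇒ e e b e

Two distinct leftmost derivations for the same string.

Ambiguous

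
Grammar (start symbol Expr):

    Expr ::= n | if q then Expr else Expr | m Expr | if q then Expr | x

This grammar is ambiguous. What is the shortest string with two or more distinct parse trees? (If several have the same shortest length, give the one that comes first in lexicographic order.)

if q then if q then n else n

length 1: no string has ≥2 trees
length 2: no string has ≥2 trees
length 3: no string has ≥2 trees
length 4: no string has ≥2 trees
length 5: no string has ≥2 trees
length 6: no string has ≥2 trees
length 7: no string has ≥2 trees
length 8: no string has ≥2 trees
length 9: if q then if q then n else n has 2 parse trees

Two derivations of if q then if q then n else n:
  Expr ⇒ if q then Expr else Expr ⇒ if q then if q then Expr else Expr ⇒ if q then if q then n else Expr ⇒ if q then if q then n else n
  Expr ⇒ if q then Expr ⇒ if q then if q then Expr else Expr ⇒ if q then if q then n else Expr ⇒ if q then if q then n else n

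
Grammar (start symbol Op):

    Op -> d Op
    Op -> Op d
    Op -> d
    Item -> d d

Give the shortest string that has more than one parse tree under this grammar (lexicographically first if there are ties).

d d

length 1: no string has ≥2 trees
length 2: d d has 2 parse trees

Two derivations of d d:
  Op ⇒ d Op ⇒ d d
  Op ⇒ Op d ⇒ d d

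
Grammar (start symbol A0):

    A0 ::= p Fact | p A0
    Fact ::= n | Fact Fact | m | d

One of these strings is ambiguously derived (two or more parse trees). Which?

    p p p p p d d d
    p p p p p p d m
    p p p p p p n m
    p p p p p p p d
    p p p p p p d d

p p p p p d d d: 2 trees
p p p p p p d m: 1 tree
p p p p p p n m: 1 tree
p p p p p p p d: 1 tree
p p p p p p d d: 1 tree

p p p p p d d d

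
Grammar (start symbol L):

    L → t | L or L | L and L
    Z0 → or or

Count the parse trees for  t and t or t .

Parse trees for t and t or t:
  [L [L [L t] and [L t]] or [L t]]
  [L [L t] and [L [L t] or [L t]]]

2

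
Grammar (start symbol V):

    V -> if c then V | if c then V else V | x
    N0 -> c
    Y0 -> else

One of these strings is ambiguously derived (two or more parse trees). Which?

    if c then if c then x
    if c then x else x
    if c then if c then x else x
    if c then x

if c then if c then x: 1 tree
if c then x else x: 1 tree
if c then if c then x else x: 2 trees
if c then x: 1 tree

if c then if c then x else x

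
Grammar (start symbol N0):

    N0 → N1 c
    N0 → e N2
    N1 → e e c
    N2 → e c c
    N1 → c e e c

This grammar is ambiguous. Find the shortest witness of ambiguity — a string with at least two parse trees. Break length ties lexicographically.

length 4: e e c c has 2 parse trees

Two derivations of e e c c:
  N0 ⇒ N1 c ⇒ e e c c
  N0 ⇒ e N2 ⇒ e e c c

e e c c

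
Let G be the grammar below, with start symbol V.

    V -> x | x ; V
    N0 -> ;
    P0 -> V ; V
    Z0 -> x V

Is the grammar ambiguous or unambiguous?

Unambiguous

(N0, P0, Z0 are unreachable from V, so their rules don't affect L(V).) The reachable grammar is A → atom sep A | atom. Each atom is followed by either the separator (recurse) or end-of-string (stop) — no choice point.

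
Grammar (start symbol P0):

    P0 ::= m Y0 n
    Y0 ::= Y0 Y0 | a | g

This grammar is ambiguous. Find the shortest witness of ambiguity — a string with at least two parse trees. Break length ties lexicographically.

m a a a n

length 3: no string has ≥2 trees
length 4: no string has ≥2 trees
length 5: m a a a n has 2 parse trees

Two derivations of m a a a n:
  P0 ⇒ m Y0 n ⇒ m Y0 Y0 n ⇒ m Y0 Y0 Y0 n ⇒ m a Y0 Y0 n ⇒ m a a Y0 n ⇒ m a a a n
  P0 ⇒ m Y0 n ⇒ m Y0 Y0 n ⇒ m a Y0 n ⇒ m a Y0 Y0 n ⇒ m a a Y0 n ⇒ m a a a n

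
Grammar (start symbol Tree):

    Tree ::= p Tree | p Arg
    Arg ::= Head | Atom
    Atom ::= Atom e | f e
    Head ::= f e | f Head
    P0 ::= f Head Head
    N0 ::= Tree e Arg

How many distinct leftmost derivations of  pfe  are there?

2

Parse trees for pfe:
  [Tree p [Arg [Head f e]]]
  [Tree p [Arg [Atom f e]]]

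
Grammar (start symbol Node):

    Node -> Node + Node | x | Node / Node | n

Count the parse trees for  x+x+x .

Parse trees for x+x+x:
  [Node [Node x] + [Node [Node x] + [Node x]]]
  [Node [Node [Node x] + [Node x]] + [Node x]]

2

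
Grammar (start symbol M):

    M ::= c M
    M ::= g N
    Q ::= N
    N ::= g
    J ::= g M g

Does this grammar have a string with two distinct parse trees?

Only M, N are reachable from M; ignoring the rest: The reachable rules are right-linear with at most one rule per (nonterminal, next-terminal) pair. Each input token forces the next rule, so parsing is deterministic.

Unambiguous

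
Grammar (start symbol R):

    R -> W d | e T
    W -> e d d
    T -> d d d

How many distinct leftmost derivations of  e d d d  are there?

2

Parse trees for e d d d:
  [R [W e d d] d]
  [R e [T d d d]]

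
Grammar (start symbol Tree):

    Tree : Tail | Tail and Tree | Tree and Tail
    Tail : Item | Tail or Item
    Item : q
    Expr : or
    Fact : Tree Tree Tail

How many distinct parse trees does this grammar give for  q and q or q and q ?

Parse trees for q and q or q and q:
  [Tree [Tail [Item q]] and [Tree [Tail [Tail [Item q]] or [Item q]] and [Tree [Tail [Item q]]]]]
  [Tree [Tail [Item q]] and [Tree [Tree [Tail [Tail [Item q]] or [Item q]]] and [Tail [Item q]]]]
  [Tree [Tree [Tail [Item q]] and [Tree [Tail [Tail [Item q]] or [Item q]]]] and [Tail [Item q]]]
  [Tree [Tree [Tree [Tail [Item q]]] and [Tail [Tail [Item q]] or [Item q]]] and [Tail [Item q]]]

4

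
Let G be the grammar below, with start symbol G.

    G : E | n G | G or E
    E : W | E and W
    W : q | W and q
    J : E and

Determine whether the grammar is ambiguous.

Witness: q and q

Derivation 1: G ⇒ E ⇒ W ⇒ W and q ⇒ q and q
Derivation 2: G ⇒ E ⇒ E and W ⇒ W and W ⇒ q and W ⇒ q and q

Two distinct leftmost derivations for the same string.

Ambiguous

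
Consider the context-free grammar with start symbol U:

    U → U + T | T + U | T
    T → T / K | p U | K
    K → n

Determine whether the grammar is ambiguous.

Witness: n + n

Derivation 1: U ⇒ U + T ⇒ T + T ⇒ K + T ⇒ n + T ⇒ n + K ⇒ n + n
Derivation 2: U ⇒ T + U ⇒ K + U ⇒ n + U ⇒ n + T ⇒ n + K ⇒ n + n

Two distinct leftmost derivations for the same string.

Ambiguous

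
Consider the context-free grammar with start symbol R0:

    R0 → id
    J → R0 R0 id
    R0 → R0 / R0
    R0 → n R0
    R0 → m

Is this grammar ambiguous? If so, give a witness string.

Witness: n id / id

Derivation 1: R0 ⇒ R0 / R0 ⇒ n R0 / R0 ⇒ n id / R0 ⇒ n id / id
Derivation 2: R0 ⇒ n R0 ⇒ n R0 / R0 ⇒ n id / R0 ⇒ n id / id

Two distinct leftmost derivations for the same string.

Ambiguous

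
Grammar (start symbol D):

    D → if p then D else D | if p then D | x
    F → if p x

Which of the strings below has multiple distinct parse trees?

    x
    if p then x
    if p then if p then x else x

x: 1 tree
if p then x: 1 tree
if p then if p then x else x: 2 trees

if p then if p then x else x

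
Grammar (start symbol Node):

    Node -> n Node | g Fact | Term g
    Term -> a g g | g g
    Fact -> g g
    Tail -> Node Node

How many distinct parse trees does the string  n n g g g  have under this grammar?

2

Parse trees for n n g g g:
  [Node n [Node n [Node g [Fact g g]]]]
  [Node n [Node n [Node [Term g g] g]]]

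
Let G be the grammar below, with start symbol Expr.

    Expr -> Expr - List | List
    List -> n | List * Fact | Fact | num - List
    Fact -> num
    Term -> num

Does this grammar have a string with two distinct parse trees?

Witness: num - n

Derivation 1: Expr ⇒ Expr - List ⇒ List - List ⇒ Fact - List ⇒ num - List ⇒ num - n
Derivation 2: Expr ⇒ List ⇒ num - List ⇒ num - n

Two distinct leftmost derivations for the same string.

Ambiguous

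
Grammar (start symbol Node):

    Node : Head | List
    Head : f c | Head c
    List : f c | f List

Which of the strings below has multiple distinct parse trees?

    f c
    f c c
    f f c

f c: 2 trees
f c c: 1 tree
f f c: 1 tree

f c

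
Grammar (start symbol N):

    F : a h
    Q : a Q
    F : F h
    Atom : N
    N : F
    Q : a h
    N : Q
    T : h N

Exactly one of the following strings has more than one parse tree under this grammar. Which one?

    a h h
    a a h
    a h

a h

a h h: 1 tree
a a h: 1 tree
a h: 2 trees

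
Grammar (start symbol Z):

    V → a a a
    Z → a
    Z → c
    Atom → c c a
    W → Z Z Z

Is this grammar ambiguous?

Unambiguous

Only Z is reachable from Z; ignoring the rest: Restricted to the reachable nonterminals, every rule has the form A → t or A → t B, and no two rules for the same A share a first terminal. The grammar encodes a DFA — one run per string.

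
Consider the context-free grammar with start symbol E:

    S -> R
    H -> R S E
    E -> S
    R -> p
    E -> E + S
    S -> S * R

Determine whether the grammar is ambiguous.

Only E, S, R are reachable from E; ignoring the rest: This is a standard precedence ladder (E over S over R), with each level left-recursive on its own operator ('+' at E, '*' at S). That structure is LR(1), hence unambiguous.

Unambiguous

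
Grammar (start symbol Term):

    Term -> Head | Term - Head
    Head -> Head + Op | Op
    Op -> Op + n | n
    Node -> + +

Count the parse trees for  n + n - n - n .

Parse trees for n + n - n - n:
  [Term [Term [Term [Head [Head [Op n]] + [Op n]]] - [Head [Op n]]] - [Head [Op n]]]
  [Term [Term [Term [Head [Op [Op n] + n]]] - [Head [Op n]]] - [Head [Op n]]]

2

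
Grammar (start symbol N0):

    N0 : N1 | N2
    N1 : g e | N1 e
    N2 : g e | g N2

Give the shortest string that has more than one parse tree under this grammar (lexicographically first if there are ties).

length 2: g e has 2 parse trees

Two derivations of g e:
  N0 ⇒ N1 ⇒ g e
  N0 ⇒ N2 ⇒ g e

g e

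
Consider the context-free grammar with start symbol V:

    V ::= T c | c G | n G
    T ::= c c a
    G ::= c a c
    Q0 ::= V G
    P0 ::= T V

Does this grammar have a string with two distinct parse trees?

Ambiguous

Witness: c c a c

Derivation 1: V ⇒ T c ⇒ c c a c
Derivation 2: V ⇒ c G ⇒ c c a c

Two distinct leftmost derivations for the same string.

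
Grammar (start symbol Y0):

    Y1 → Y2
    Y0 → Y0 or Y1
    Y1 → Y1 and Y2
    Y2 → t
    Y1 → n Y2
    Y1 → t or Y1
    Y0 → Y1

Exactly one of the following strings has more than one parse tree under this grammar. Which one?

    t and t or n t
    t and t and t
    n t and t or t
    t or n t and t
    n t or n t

t and t or n t: 1 tree
t and t and t: 1 tree
n t and t or t: 1 tree
t or n t and t: 3 trees
n t or n t: 1 tree

t or n t and t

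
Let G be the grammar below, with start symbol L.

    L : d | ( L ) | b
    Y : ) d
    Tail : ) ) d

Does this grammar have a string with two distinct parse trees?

(Y, Tail are unreachable from L, so their rules don't affect L(L).) L(L) is { openⁿ atom closeⁿ : n ≥ 0 }. The bracket depth fixes n, and the derivation is forced at every step.

Unambiguous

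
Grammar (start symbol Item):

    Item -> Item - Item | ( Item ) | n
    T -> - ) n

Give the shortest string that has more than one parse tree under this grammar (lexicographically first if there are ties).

length 1: no string has ≥2 trees
length 3: no string has ≥2 trees
length 5: n - n - n has 2 parse trees

Two derivations of n - n - n:
  Item ⇒ Item - Item ⇒ Item - Item - Item ⇒ n - Item - Item ⇒ n - n - Item ⇒ n - n - n
  Item ⇒ Item - Item ⇒ n - Item ⇒ n - Item - Item ⇒ n - n - Item ⇒ n - n - n

n - n - n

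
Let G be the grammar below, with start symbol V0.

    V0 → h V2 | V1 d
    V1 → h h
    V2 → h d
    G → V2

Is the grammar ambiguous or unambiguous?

Ambiguous

Witness: h h d

Derivation 1: V0 ⇒ h V2 ⇒ h h d
Derivation 2: V0 ⇒ V1 d ⇒ h h d

Two distinct leftmost derivations for the same string.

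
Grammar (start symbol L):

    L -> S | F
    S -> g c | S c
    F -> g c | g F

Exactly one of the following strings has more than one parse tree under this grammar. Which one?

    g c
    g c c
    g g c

g c

g c: 2 trees
g c c: 1 tree
g g c: 1 tree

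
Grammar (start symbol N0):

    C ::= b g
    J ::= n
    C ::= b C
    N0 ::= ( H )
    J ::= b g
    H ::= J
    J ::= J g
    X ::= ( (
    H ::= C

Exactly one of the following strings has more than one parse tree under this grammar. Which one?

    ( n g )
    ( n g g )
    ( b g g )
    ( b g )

( n g ): 1 tree
( n g g ): 1 tree
( b g g ): 1 tree
( b g ): 2 trees

( b g )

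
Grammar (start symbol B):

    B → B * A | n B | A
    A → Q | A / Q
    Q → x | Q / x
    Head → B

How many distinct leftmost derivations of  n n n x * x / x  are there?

8

Parse trees for n n n x * x / x:
  [B [B n [B n [B n [B [A [Q x]]]]]] * [A [Q [Q x] / x]]]
  [B [B n [B n [B n [B [A [Q x]]]]]] * [A [A [Q x]] / [Q x]]]
  [B n [B [B n [B n [B [A [Q x]]]]] * [A [Q [Q x] / x]]]]
  [B n [B [B n [B n [B [A [Q x]]]]] * [A [A [Q x]] / [Q x]]]]
  [B n [B n [B [B n [B [A [Q x]]]] * [A [Q [Q x] / x]]]]]
  [B n [B n [B [B n [B [A [Q x]]]] * [A [A [Q x]] / [Q x]]]]]
  [B n [B n [B n [B [B [A [Q x]]] * [A [Q [Q x] / x]]]]]]
  [B n [B n [B n [B [B [A [Q x]]] * [A [A [Q x]] / [Q x]]]]]]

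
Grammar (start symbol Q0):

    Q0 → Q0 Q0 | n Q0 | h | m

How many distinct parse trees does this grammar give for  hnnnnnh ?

Parse trees for hnnnnnh:
  [Q0 [Q0 h] [Q0 n [Q0 n [Q0 n [Q0 n [Q0 n [Q0 h]]]]]]]

1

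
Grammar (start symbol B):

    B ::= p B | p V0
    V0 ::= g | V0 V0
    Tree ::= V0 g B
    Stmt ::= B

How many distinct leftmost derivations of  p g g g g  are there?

5

Parse trees for p g g g g:
  [B p [V0 [V0 g] [V0 [V0 g] [V0 [V0 g] [V0 g]]]]]
  [B p [V0 [V0 g] [V0 [V0 [V0 g] [V0 g]] [V0 g]]]]
  [B p [V0 [V0 [V0 g] [V0 g]] [V0 [V0 g] [V0 g]]]]
  [B p [V0 [V0 [V0 g] [V0 [V0 g] [V0 g]]] [V0 g]]]
  [B p [V0 [V0 [V0 [V0 g] [V0 g]] [V0 g]] [V0 g]]]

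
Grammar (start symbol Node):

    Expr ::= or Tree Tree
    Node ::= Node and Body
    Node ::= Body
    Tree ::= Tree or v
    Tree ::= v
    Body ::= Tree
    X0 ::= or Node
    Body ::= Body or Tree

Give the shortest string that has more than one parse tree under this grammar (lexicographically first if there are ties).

length 1: no string has ≥2 trees
length 3: v or v has 2 parse trees

Two derivations of v or v:
  Node ⇒ Body ⇒ Tree ⇒ Tree or v ⇒ v or v
  Node ⇒ Body ⇒ Body or Tree ⇒ Tree or Tree ⇒ v or Tree ⇒ v or v

v or v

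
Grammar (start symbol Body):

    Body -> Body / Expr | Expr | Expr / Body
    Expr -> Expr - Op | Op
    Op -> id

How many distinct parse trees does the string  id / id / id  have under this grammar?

Parse trees for id / id / id:
  [Body [Body [Body [Expr [Op id]]] / [Expr [Op id]]] / [Expr [Op id]]]
  [Body [Body [Expr [Op id]] / [Body [Expr [Op id]]]] / [Expr [Op id]]]
  [Body [Expr [Op id]] / [Body [Body [Expr [Op id]]] / [Expr [Op id]]]]
  [Body [Expr [Op id]] / [Body [Expr [Op id]] / [Body [Expr [Op id]]]]]

4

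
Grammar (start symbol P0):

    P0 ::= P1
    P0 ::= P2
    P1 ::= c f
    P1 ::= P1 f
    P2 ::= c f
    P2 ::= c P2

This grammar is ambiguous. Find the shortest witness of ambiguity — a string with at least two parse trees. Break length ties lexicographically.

c f

length 2: c f has 2 parse trees

Two derivations of c f:
  P0 ⇒ P1 ⇒ c f
  P0 ⇒ P2 ⇒ c f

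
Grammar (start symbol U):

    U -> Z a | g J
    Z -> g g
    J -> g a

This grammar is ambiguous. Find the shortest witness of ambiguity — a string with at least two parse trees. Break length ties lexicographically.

length 3: g g a has 2 parse trees

Two derivations of g g a:
  U ⇒ Z a ⇒ g g a
  U ⇒ g J ⇒ g g a

g g a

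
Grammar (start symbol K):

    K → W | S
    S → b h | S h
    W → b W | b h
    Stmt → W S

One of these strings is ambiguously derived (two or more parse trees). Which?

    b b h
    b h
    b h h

b h

b b h: 1 tree
b h: 2 trees
b h h: 1 tree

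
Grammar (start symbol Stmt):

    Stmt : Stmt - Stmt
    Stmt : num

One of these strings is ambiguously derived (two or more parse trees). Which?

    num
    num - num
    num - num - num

num: 1 tree
num - num: 1 tree
num - num - num: 2 trees

num - num - num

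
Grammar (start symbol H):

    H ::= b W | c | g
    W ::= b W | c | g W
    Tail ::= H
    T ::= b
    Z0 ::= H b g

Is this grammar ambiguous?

(Tail, T, Z0 are unreachable from H, so their rules don't affect L(H).) The reachable rules are right-linear with at most one rule per (nonterminal, next-terminal) pair. Each input token forces the next rule, so parsing is deterministic.

Unambiguous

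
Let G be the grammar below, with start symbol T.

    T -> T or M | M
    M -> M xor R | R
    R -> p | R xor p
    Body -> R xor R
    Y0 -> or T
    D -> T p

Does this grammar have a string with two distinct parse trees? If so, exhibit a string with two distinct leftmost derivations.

Ambiguous

Witness: p xor p

Derivation 1: T ⇒ M ⇒ M xor R ⇒ R xor R ⇒ p xor R ⇒ p xor p
Derivation 2: T ⇒ M ⇒ R ⇒ R xor p ⇒ p xor p

Two distinct leftmost derivations for the same string.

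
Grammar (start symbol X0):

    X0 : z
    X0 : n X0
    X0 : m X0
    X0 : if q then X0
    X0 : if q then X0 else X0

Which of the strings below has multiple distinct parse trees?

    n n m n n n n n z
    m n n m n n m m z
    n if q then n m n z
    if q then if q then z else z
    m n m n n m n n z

n n m n n n n n z: 1 tree
m n n m n n m m z: 1 tree
n if q then n m n z: 1 tree
if q then if q then z else z: 2 trees
m n m n n m n n z: 1 tree

if q then if q then z else z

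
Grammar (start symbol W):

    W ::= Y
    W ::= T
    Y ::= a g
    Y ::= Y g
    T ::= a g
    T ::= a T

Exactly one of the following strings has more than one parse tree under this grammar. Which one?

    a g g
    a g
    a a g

a g

a g g: 1 tree
a g: 2 trees
a a g: 1 tree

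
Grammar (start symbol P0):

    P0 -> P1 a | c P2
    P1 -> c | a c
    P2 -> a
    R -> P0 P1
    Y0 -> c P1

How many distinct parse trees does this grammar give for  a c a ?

1

Parse trees for a c a:
  [P0 [P1 a c] a]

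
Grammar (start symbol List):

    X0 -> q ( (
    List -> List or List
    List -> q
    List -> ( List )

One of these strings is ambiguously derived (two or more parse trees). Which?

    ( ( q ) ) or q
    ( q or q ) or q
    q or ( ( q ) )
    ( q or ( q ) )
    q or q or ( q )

( ( q ) ) or q: 1 tree
( q or q ) or q: 1 tree
q or ( ( q ) ): 1 tree
( q or ( q ) ): 1 tree
q or q or ( q ): 2 trees

q or q or ( q )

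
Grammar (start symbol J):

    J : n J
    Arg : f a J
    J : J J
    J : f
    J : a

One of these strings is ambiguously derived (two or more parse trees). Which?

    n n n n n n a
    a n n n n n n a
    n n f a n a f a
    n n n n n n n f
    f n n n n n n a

n n f a n a f a

n n n n n n a: 1 tree
a n n n n n n a: 1 tree
n n f a n a f a: 136 trees
n n n n n n n f: 1 tree
f n n n n n n a: 1 tree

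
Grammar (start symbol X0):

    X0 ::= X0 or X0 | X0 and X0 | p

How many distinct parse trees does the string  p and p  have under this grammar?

1

Parse trees for p and p:
  [X0 [X0 p] and [X0 p]]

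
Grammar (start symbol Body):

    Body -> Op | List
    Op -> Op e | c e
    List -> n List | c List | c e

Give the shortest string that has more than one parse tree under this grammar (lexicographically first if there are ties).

c e

length 2: c e has 2 parse trees

Two derivations of c e:
  Body ⇒ Op ⇒ c e
  Body ⇒ List ⇒ c e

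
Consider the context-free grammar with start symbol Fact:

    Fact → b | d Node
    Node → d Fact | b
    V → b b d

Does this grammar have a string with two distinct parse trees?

Only Fact, Node are reachable from Fact; ignoring the rest: Restricted to the reachable nonterminals, every rule has the form A → t or A → t B, and no two rules for the same A share a first terminal. The grammar encodes a DFA — one run per string.

Unambiguous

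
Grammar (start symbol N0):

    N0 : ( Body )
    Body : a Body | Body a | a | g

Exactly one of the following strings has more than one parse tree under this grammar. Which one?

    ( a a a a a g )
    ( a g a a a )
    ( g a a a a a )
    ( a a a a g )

( a g a a a )

( a a a a a g ): 1 tree
( a g a a a ): 4 trees
( g a a a a a ): 1 tree
( a a a a g ): 1 tree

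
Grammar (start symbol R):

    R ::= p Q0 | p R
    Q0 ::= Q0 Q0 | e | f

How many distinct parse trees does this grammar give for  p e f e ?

2

Parse trees for p e f e:
  [R p [Q0 [Q0 e] [Q0 [Q0 f] [Q0 e]]]]
  [R p [Q0 [Q0 [Q0 e] [Q0 f]] [Q0 e]]]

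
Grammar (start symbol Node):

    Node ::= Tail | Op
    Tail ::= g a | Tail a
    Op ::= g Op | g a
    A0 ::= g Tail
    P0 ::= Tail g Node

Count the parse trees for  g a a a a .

1

Parse trees for g a a a a:
  [Node [Tail [Tail [Tail [Tail g a] a] a] a]]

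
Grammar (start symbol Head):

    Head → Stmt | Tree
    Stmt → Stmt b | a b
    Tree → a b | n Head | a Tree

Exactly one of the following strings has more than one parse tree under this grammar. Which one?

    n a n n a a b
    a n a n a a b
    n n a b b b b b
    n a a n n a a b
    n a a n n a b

n a a n n a b

n a n n a a b: 1 tree
a n a n a a b: 1 tree
n n a b b b b b: 1 tree
n a a n n a a b: 1 tree
n a a n n a b: 2 trees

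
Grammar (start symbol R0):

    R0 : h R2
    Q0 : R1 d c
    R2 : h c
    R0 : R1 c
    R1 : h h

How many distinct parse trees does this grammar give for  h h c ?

2

Parse trees for h h c:
  [R0 h [R2 h c]]
  [R0 [R1 h h] c]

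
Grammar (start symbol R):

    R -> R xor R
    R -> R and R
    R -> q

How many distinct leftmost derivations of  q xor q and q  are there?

Parse trees for q xor q and q:
  [R [R q] xor [R [R q] and [R q]]]
  [R [R [R q] xor [R q]] and [R q]]

2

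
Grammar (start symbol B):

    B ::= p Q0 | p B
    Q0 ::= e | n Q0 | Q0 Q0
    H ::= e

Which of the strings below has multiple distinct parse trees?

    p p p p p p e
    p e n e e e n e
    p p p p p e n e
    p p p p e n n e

p p p p p p e: 1 tree
p e n e e e n e: 28 trees
p p p p p e n e: 1 tree
p p p p e n n e: 1 tree

p e n e e e n e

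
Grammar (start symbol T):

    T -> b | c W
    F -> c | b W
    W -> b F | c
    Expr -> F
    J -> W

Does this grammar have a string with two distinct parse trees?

Unambiguous

Only T, F, W are reachable from T; ignoring the rest: The reachable rules are right-linear with at most one rule per (nonterminal, next-terminal) pair. Each input token forces the next rule, so parsing is deterministic.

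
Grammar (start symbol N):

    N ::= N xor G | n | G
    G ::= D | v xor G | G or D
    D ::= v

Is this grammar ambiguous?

Witness: v xor v

Derivation 1: N ⇒ N xor G ⇒ G xor G ⇒ D xor G ⇒ v xor G ⇒ v xor D ⇒ v xor v
Derivation 2: N ⇒ G ⇒ v xor G ⇒ v xor D ⇒ v xor v

Two distinct leftmost derivations for the same string.

Ambiguous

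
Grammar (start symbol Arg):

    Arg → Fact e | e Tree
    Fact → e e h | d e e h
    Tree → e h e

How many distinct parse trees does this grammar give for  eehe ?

2

Parse trees for eehe:
  [Arg [Fact e e h] e]
  [Arg e [Tree e h e]]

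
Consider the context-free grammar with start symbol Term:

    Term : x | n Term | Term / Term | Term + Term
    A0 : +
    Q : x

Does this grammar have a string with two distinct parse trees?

Ambiguous

Witness: n x + x

Derivation 1: Term ⇒ n Term ⇒ n Term + Term ⇒ n x + Term ⇒ n x + x
Derivation 2: Term ⇒ Term + Term ⇒ n Term + Term ⇒ n x + Term ⇒ n x + x

Two distinct leftmost derivations for the same string.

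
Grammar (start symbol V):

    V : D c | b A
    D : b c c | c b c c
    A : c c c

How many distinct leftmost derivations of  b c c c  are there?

Parse trees for b c c c:
  [V [D b c c] c]
  [V b [A c c c]]

2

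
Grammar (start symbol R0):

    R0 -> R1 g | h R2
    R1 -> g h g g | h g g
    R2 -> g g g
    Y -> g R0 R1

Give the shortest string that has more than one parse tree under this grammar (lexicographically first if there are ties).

h g g g

length 4: h g g g has 2 parse trees

Two derivations of h g g g:
  R0 ⇒ R1 g ⇒ h g g g
  R0 ⇒ h R2 ⇒ h g g g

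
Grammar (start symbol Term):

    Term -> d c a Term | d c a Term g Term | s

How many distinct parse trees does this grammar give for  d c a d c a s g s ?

2

Parse trees for d c a d c a s g s:
  [Term d c a [Term d c a [Term s] g [Term s]]]
  [Term d c a [Term d c a [Term s]] g [Term s]]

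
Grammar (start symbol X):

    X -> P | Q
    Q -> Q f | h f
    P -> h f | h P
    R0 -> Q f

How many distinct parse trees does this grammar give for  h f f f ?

1

Parse trees for h f f f:
  [X [Q [Q [Q h f] f] f]]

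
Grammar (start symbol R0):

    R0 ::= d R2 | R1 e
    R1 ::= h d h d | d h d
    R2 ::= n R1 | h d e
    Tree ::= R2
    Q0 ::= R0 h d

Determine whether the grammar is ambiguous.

Witness: d h d e

Derivation 1: R0 ⇒ d R2 ⇒ d h d e
Derivation 2: R0 ⇒ R1 e ⇒ d h d e

Two distinct leftmost derivations for the same string.

Ambiguous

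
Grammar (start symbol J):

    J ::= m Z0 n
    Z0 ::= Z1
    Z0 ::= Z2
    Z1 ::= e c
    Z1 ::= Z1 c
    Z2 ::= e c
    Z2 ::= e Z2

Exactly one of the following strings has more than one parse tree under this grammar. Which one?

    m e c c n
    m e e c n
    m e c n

m e c c n: 1 tree
m e e c n: 1 tree
m e c n: 2 trees

m e c n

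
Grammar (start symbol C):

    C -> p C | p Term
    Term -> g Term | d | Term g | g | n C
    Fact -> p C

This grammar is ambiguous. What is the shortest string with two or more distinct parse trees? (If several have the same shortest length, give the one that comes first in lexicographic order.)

p g g

length 2: no string has ≥2 trees
length 3: p g g has 2 parse trees

Two derivations of p g g:
  C ⇒ p Term ⇒ p g Term ⇒ p g g
  C ⇒ p Term ⇒ p Term g ⇒ p g g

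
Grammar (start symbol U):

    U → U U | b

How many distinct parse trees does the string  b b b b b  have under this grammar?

14

Parse trees for b b b b b (showing first 6 of 14):
  [U [U b] [U [U b] [U [U b] [U [U b] [U b]]]]]
  [U [U b] [U [U b] [U [U [U b] [U b]] [U b]]]]
  [U [U b] [U [U [U b] [U b]] [U [U b] [U b]]]]
  [U [U b] [U [U [U b] [U [U b] [U b]]] [U b]]]
  [U [U b] [U [U [U [U b] [U b]] [U b]] [U b]]]
  [U [U [U b] [U b]] [U [U b] [U [U b] [U b]]]]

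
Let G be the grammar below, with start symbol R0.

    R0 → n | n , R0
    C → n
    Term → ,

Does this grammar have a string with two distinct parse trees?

Only R0 is reachable from R0; ignoring the rest: The reachable grammar is A → atom sep A | atom. Each atom is followed by either the separator (recurse) or end-of-string (stop) — no choice point.

Unambiguous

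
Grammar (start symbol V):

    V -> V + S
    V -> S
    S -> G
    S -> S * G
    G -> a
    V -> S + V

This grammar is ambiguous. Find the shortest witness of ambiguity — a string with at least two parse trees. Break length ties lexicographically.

length 1: no string has ≥2 trees
length 3: a + a has 2 parse trees

Two derivations of a + a:
  V ⇒ V + S ⇒ S + S ⇒ G + S ⇒ a + S ⇒ a + G ⇒ a + a
  V ⇒ S + V ⇒ G + V ⇒ a + V ⇒ a + S ⇒ a + G ⇒ a + a

a + a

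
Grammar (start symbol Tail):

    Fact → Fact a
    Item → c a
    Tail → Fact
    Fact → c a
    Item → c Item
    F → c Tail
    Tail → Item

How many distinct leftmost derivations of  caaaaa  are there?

Parse trees for caaaaa:
  [Tail [Fact [Fact [Fact [Fact [Fact c a] a] a] a] a]]

1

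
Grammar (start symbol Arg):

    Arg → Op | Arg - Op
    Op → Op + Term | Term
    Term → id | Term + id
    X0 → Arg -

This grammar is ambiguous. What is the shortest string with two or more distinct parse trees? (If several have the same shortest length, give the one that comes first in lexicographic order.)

id + id

length 1: no string has ≥2 trees
length 3: id + id has 2 parse trees

Two derivations of id + id:
  Arg ⇒ Op ⇒ Op + Term ⇒ Term + Term ⇒ id + Term ⇒ id + id
  Arg ⇒ Op ⇒ Term ⇒ Term + id ⇒ id + id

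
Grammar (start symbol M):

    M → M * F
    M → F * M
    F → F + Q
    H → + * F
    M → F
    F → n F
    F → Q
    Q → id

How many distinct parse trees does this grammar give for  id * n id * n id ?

4

Parse trees for id * n id * n id:
  [M [M [M [F [Q id]]] * [F n [F [Q id]]]] * [F n [F [Q id]]]]
  [M [M [F [Q id]] * [M [F n [F [Q id]]]]] * [F n [F [Q id]]]]
  [M [F [Q id]] * [M [M [F n [F [Q id]]]] * [F n [F [Q id]]]]]
  [M [F [Q id]] * [M [F n [F [Q id]]] * [M [F n [F [Q id]]]]]]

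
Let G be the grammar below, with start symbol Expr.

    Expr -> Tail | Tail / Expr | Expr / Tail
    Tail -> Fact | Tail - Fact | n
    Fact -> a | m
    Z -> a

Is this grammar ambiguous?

Witness: a / a

Derivation 1: Expr ⇒ Tail / Expr ⇒ Fact / Expr ⇒ a / Expr ⇒ a / Tail ⇒ a / Fact ⇒ a / a
Derivation 2: Expr ⇒ Expr / Tail ⇒ Tail / Tail ⇒ Fact / Tail ⇒ a / Tail ⇒ a / Fact ⇒ a / a

Two distinct leftmost derivations for the same string.

Ambiguous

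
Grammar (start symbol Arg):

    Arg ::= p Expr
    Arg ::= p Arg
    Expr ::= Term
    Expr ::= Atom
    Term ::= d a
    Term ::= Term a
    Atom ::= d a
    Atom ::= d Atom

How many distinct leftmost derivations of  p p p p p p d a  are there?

Parse trees for p p p p p p d a:
  [Arg p [Arg p [Arg p [Arg p [Arg p [Arg p [Expr [Term d a]]]]]]]]
  [Arg p [Arg p [Arg p [Arg p [Arg p [Arg p [Expr [Atom d a]]]]]]]]

2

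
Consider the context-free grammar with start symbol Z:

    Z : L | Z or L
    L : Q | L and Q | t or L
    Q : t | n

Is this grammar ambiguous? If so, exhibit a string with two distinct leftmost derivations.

Ambiguous

Witness: t or n

Derivation 1: Z ⇒ L ⇒ t or L ⇒ t or Q ⇒ t or n
Derivation 2: Z ⇒ Z or L ⇒ L or L ⇒ Q or L ⇒ t or L ⇒ t or Q ⇒ t or n

Two distinct leftmost derivations for the same string.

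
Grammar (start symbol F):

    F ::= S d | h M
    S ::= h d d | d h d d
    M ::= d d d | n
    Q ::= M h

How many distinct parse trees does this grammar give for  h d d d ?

Parse trees for h d d d:
  [F [S h d d] d]
  [F h [M d d d]]

2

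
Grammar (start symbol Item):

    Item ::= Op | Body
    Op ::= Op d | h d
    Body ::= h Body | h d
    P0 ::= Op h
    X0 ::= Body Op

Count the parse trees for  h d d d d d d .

Parse trees for h d d d d d d:
  [Item [Op [Op [Op [Op [Op [Op h d] d] d] d] d] d]]

1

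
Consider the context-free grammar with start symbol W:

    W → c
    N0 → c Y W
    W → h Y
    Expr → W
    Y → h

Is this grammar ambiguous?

Only W, Y are reachable from W; ignoring the rest: Each reachable nonterminal has at most one production per leading terminal, and all productions are right-linear; the derivation is determined token-by-token.

Unambiguous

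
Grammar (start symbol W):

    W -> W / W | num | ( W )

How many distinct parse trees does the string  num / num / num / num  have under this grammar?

5

Parse trees for num / num / num / num:
  [W [W num] / [W [W num] / [W [W num] / [W num]]]]
  [W [W num] / [W [W [W num] / [W num]] / [W num]]]
  [W [W [W num] / [W num]] / [W [W num] / [W num]]]
  [W [W [W num] / [W [W num] / [W num]]] / [W num]]
  [W [W [W [W num] / [W num]] / [W num]] / [W num]]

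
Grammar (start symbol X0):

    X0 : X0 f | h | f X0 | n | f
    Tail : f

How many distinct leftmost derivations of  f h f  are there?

Parse trees for f h f:
  [X0 [X0 f [X0 h]] f]
  [X0 f [X0 [X0 h] f]]

2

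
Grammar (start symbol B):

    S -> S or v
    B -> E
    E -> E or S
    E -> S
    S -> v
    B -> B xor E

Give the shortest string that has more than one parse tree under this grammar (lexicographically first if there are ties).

length 1: no string has ≥2 trees
length 3: v or v has 2 parse trees

Two derivations of v or v:
  B ⇒ E ⇒ E or S ⇒ S or S ⇒ v or S ⇒ v or v
  B ⇒ E ⇒ S ⇒ S or v ⇒ v or v

v or v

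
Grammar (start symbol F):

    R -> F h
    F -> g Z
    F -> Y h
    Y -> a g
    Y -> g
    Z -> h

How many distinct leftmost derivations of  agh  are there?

1

Parse trees for agh:
  [F [Y a g] h]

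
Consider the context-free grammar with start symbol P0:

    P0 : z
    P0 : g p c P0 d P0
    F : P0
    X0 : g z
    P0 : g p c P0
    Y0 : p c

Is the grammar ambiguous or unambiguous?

Witness: g p c g p c z d z

Derivation 1: P0 ⇒ g p c P0 d P0 ⇒ g p c g p c P0 d P0 ⇒ g p c g p c z d P0 ⇒ g p c g p c z d z
Derivation 2: P0 ⇒ g p c P0 ⇒ g p c g p c P0 d P0 ⇒ g p c g p c z d P0 ⇒ g p c g p c z d z

Two distinct leftmost derivations for the same string.

Ambiguous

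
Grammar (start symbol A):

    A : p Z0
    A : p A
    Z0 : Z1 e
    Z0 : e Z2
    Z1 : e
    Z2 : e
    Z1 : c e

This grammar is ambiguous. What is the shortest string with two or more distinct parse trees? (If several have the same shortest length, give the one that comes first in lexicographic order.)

length 3: p e e has 2 parse trees

Two derivations of p e e:
  A ⇒ p Z0 ⇒ p Z1 e ⇒ p e e
  A ⇒ p Z0 ⇒ p e Z2 ⇒ p e e

p e e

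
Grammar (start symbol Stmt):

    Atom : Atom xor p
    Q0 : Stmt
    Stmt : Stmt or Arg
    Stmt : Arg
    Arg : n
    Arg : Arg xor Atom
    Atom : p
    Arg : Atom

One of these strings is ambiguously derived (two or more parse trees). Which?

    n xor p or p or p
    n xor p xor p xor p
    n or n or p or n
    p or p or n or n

n xor p or p or p: 1 tree
n xor p xor p xor p: 4 trees
n or n or p or n: 1 tree
p or p or n or n: 1 tree

n xor p xor p xor p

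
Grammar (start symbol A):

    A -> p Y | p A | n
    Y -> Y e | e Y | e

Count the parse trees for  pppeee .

4

Parse trees for pppeee:
  [A p [A p [A p [Y [Y [Y e] e] e]]]]
  [A p [A p [A p [Y [Y e [Y e]] e]]]]
  [A p [A p [A p [Y e [Y [Y e] e]]]]]
  [A p [A p [A p [Y e [Y e [Y e]]]]]]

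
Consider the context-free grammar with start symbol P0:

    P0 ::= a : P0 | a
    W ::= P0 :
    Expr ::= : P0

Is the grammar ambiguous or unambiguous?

(W, Expr are unreachable from P0, so their rules don't affect L(P0).) The reachable grammar is A → atom sep A | atom. Each atom is followed by either the separator (recurse) or end-of-string (stop) — no choice point.

Unambiguous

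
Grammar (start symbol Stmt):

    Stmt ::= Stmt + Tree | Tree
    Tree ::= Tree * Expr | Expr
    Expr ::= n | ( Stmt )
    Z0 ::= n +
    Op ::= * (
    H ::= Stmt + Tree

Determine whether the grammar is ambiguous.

Unambiguous

(Z0, Op, H are unreachable from Stmt, so their rules don't affect L(Stmt).) This is a standard precedence ladder (Stmt over Tree over Expr), with each level left-recursive on its own operator ('+' at Stmt, '*' at Tree). That structure is LR(1), hence unambiguous.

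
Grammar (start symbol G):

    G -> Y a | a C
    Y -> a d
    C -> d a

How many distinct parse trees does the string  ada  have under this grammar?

Parse trees for ada:
  [G [Y a d] a]
  [G a [C d a]]

2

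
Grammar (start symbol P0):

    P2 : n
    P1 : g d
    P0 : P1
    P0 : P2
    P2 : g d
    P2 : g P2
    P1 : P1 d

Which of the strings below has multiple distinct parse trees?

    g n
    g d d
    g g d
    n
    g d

g n: 1 tree
g d d: 1 tree
g g d: 1 tree
n: 1 tree
g d: 2 trees

g d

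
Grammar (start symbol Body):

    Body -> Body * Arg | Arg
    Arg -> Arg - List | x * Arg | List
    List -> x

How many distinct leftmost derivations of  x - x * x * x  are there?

Parse trees for x - x * x * x:
  [Body [Body [Arg [Arg [List x]] - [List x]]] * [Arg x * [Arg [List x]]]]
  [Body [Body [Body [Arg [Arg [List x]] - [List x]]] * [Arg [List x]]] * [Arg [List x]]]

2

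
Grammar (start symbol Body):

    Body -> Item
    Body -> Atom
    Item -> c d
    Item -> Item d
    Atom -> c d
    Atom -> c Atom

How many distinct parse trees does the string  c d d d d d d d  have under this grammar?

1

Parse trees for c d d d d d d d:
  [Body [Item [Item [Item [Item [Item [Item [Item c d] d] d] d] d] d] d]]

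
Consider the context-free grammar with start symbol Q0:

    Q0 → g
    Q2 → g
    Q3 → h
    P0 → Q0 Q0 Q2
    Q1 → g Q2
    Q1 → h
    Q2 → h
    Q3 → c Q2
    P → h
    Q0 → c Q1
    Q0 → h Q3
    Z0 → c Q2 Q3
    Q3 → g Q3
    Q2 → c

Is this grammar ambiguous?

(P, Z0, P0 are unreachable from Q0, so their rules don't affect L(Q0).) Restricted to the reachable nonterminals, every rule has the form A → t or A → t B, and no two rules for the same A share a first terminal. The grammar encodes a DFA — one run per string.

Unambiguous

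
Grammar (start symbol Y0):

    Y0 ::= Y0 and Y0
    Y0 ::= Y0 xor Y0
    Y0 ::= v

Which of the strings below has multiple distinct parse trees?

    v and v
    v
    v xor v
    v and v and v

v and v: 1 tree
v: 1 tree
v xor v: 1 tree
v and v and v: 2 trees

v and v and v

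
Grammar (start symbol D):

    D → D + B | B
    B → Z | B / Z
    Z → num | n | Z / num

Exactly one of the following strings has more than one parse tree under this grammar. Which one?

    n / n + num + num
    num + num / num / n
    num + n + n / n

num + num / num / n

n / n + num + num: 1 tree
num + num / num / n: 2 trees
num + n + n / n: 1 tree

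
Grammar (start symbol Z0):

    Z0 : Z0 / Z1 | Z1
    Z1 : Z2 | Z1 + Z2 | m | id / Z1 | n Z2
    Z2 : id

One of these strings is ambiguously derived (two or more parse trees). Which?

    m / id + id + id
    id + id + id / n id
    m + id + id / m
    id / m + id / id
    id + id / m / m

m / id + id + id: 1 tree
id + id + id / n id: 1 tree
m + id + id / m: 1 tree
id / m + id / id: 3 trees
id + id / m / m: 1 tree

id / m + id / id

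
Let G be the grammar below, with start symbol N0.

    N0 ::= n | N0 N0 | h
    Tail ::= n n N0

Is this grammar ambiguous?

Ambiguous

Witness: h h h

Derivation 1: N0 ⇒ N0 N0 ⇒ N0 N0 N0 ⇒ h N0 N0 ⇒ h h N0 ⇒ h h h
Derivation 2: N0 ⇒ N0 N0 ⇒ h N0 ⇒ h N0 N0 ⇒ h h N0 ⇒ h h h

Two distinct leftmost derivations for the same string.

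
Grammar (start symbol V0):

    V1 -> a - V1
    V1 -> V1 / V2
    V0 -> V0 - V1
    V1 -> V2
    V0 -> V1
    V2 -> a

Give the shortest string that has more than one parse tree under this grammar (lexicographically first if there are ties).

a - a

length 1: no string has ≥2 trees
length 3: a - a has 2 parse trees

Two derivations of a - a:
  V0 ⇒ V0 - V1 ⇒ V1 - V1 ⇒ V2 - V1 ⇒ a - V1 ⇒ a - V2 ⇒ a - a
  V0 ⇒ V1 ⇒ a - V1 ⇒ a - V2 ⇒ a - a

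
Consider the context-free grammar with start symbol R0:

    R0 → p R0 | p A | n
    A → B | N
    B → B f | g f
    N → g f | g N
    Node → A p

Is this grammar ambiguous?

Ambiguous

Witness: p g f

Derivation 1: R0 ⇒ p A ⇒ p B ⇒ p g f
Derivation 2: R0 ⇒ p A ⇒ p N ⇒ p g f

Two distinct leftmost derivations for the same string.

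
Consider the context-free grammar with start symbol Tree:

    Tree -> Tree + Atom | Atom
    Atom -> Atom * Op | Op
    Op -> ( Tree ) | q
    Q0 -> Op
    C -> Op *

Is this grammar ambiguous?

Unambiguous

(Q0, C are unreachable from Tree, so their rules don't affect L(Tree).) The grammar is stratified — Tree handles '+' (left-recursive), Atom handles '*', Op atoms. Each operator has a fixed associativity and precedence level, so every string has one parse.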